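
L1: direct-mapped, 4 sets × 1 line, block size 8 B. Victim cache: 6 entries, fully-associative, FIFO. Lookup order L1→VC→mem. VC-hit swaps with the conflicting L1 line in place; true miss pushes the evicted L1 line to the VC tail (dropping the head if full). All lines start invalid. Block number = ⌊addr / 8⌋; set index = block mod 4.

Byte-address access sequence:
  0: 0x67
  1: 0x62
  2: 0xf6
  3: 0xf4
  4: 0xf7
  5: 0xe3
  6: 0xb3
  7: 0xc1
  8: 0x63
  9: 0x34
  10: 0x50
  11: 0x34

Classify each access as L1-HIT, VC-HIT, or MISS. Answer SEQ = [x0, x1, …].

#0 0x67→b12/s0 MISS; vc=[]
#1 0x62→b12/s0 L1-HIT; vc=[]
#2 0xf6→b30/s2 MISS; vc=[]
#3 0xf4→b30/s2 L1-HIT; vc=[]
#4 0xf7→b30/s2 L1-HIT; vc=[]
#5 0xe3→b28/s0 MISS; vc=[12]
#6 0xb3→b22/s2 MISS; vc=[12,30]
#7 0xc1→b24/s0 MISS; vc=[12,30,28]
#8 0x63→b12/s0 VC-HIT; vc=[24,30,28]
#9 0x34→b6/s2 MISS; vc=[24,30,28,22]
#10 0x50→b10/s2 MISS; vc=[24,30,28,22,6]
#11 0x34→b6/s2 VC-HIT; vc=[24,30,28,22,10]

SEQ = [MISS, L1-HIT, MISS, L1-HIT, L1-HIT, MISS, MISS, MISS, VC-HIT, MISS, MISS, VC-HIT]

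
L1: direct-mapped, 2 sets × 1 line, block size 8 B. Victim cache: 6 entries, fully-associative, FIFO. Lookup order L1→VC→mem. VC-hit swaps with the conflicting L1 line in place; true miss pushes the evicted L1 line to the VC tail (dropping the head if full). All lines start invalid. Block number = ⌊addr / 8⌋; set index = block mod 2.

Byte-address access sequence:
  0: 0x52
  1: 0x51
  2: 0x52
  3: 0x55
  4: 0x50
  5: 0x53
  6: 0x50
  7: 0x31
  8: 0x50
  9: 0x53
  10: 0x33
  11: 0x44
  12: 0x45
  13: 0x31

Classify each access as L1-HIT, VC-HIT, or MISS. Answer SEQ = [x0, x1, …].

  [0] addr=0x52 blk=10 s=0: MISS | VC []
  [1] addr=0x51 blk=10 s=0: L1-HIT | VC []
  [2] addr=0x52 blk=10 s=0: L1-HIT | VC []
  [3] addr=0x55 blk=10 s=0: L1-HIT | VC []
  [4] addr=0x50 blk=10 s=0: L1-HIT | VC []
  [5] addr=0x53 blk=10 s=0: L1-HIT | VC []
  [6] addr=0x50 blk=10 s=0: L1-HIT | VC []
  [7] addr=0x31 blk=6 s=0: MISS | VC [10]
  [8] addr=0x50 blk=10 s=0: VC-HIT | VC [6]
  [9] addr=0x53 blk=10 s=0: L1-HIT | VC [6]
  [10] addr=0x33 blk=6 s=0: VC-HIT | VC [10]
  [11] addr=0x44 blk=8 s=0: MISS | VC [10, 6]
  [12] addr=0x45 blk=8 s=0: L1-HIT | VC [10, 6]
  [13] addr=0x31 blk=6 s=0: VC-HIT | VC [10, 8]

SEQ = [MISS, L1-HIT, L1-HIT, L1-HIT, L1-HIT, L1-HIT, L1-HIT, MISS, VC-HIT, L1-HIT, VC-HIT, MISS, L1-HIT, VC-HIT]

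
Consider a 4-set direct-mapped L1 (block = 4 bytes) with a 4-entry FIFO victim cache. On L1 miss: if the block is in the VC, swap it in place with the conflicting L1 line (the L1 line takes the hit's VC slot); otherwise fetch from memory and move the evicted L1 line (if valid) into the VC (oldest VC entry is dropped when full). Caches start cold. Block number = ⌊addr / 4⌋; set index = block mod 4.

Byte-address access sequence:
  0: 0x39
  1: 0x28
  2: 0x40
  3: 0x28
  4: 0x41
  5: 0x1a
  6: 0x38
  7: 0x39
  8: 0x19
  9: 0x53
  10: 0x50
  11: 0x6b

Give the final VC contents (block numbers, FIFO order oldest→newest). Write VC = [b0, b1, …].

#0 0x39→b14/s2 MISS; vc=[]
#1 0x28→b10/s2 MISS; vc=[14]
#2 0x40→b16/s0 MISS; vc=[14]
#3 0x28→b10/s2 L1-HIT; vc=[14]
#4 0x41→b16/s0 L1-HIT; vc=[14]
#5 0x1a→b6/s2 MISS; vc=[14,10]
#6 0x38→b14/s2 VC-HIT; vc=[6,10]
#7 0x39→b14/s2 L1-HIT; vc=[6,10]
#8 0x19→b6/s2 VC-HIT; vc=[14,10]
#9 0x53→b20/s0 MISS; vc=[14,10,16]
#10 0x50→b20/s0 L1-HIT; vc=[14,10,16]
#11 0x6b→b26/s2 MISS; vc=[14,10,16,6]

VC = [14, 10, 16, 6]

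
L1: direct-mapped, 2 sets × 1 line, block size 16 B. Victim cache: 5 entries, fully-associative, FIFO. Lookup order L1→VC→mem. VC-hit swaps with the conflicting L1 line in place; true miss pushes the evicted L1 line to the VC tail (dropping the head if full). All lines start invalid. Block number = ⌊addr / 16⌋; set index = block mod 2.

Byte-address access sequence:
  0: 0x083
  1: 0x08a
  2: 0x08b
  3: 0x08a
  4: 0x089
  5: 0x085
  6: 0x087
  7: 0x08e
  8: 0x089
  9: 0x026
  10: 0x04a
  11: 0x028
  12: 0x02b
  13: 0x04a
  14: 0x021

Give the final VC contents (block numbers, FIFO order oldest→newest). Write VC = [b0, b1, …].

VC = [8, 4]

#0 0x83→b8/s0 MISS; vc=[]
#1 0x8a→b8/s0 L1-HIT; vc=[]
#2 0x8b→b8/s0 L1-HIT; vc=[]
#3 0x8a→b8/s0 L1-HIT; vc=[]
#4 0x89→b8/s0 L1-HIT; vc=[]
#5 0x85→b8/s0 L1-HIT; vc=[]
#6 0x87→b8/s0 L1-HIT; vc=[]
#7 0x8e→b8/s0 L1-HIT; vc=[]
#8 0x89→b8/s0 L1-HIT; vc=[]
#9 0x26→b2/s0 MISS; vc=[8]
#10 0x4a→b4/s0 MISS; vc=[8,2]
#11 0x28→b2/s0 VC-HIT; vc=[8,4]
#12 0x2b→b2/s0 L1-HIT; vc=[8,4]
#13 0x4a→b4/s0 VC-HIT; vc=[8,2]
#14 0x21→b2/s0 VC-HIT; vc=[8,4]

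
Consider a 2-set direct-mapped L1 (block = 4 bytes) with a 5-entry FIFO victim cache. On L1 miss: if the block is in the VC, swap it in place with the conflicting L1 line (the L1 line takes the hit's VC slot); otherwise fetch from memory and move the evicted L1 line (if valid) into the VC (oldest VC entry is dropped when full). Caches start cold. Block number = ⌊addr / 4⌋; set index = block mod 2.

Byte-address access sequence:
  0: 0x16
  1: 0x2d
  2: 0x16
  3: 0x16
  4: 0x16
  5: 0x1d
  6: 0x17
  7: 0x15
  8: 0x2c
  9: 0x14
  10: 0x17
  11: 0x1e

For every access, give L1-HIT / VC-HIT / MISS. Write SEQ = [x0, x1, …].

SEQ = [MISS, MISS, VC-HIT, L1-HIT, L1-HIT, MISS, VC-HIT, L1-HIT, VC-HIT, VC-HIT, L1-HIT, VC-HIT]

0: 0x16 (blk 5, set 1) → MISS  vc=[]
1: 0x2d (blk 11, set 1) → MISS  vc=[5]
2: 0x16 (blk 5, set 1) → VC-HIT  vc=[11]
3: 0x16 (blk 5, set 1) → L1-HIT  vc=[11]
4: 0x16 (blk 5, set 1) → L1-HIT  vc=[11]
5: 0x1d (blk 7, set 1) → MISS  vc=[11, 5]
6: 0x17 (blk 5, set 1) → VC-HIT  vc=[11, 7]
7: 0x15 (blk 5, set 1) → L1-HIT  vc=[11, 7]
8: 0x2c (blk 11, set 1) → VC-HIT  vc=[5, 7]
9: 0x14 (blk 5, set 1) → VC-HIT  vc=[11, 7]
10: 0x17 (blk 5, set 1) → L1-HIT  vc=[11, 7]
11: 0x1e (blk 7, set 1) → VC-HIT  vc=[11, 5]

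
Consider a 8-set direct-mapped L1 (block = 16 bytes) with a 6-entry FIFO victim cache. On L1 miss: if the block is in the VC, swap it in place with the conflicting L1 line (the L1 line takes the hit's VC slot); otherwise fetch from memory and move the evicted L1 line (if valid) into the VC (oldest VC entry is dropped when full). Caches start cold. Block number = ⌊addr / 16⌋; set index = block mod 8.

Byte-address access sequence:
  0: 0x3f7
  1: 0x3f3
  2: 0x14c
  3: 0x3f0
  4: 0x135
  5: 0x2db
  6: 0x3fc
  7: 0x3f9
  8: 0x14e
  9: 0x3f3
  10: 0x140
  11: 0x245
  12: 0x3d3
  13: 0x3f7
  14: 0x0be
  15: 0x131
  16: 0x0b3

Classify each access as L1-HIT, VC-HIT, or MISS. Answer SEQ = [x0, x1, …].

SEQ = [MISS, L1-HIT, MISS, L1-HIT, MISS, MISS, L1-HIT, L1-HIT, L1-HIT, L1-HIT, L1-HIT, MISS, MISS, L1-HIT, MISS, VC-HIT, VC-HIT]

  [0] addr=0x3f7 blk=63 s=7: MISS | VC []
  [1] addr=0x3f3 blk=63 s=7: L1-HIT | VC []
  [2] addr=0x14c blk=20 s=4: MISS | VC []
  [3] addr=0x3f0 blk=63 s=7: L1-HIT | VC []
  [4] addr=0x135 blk=19 s=3: MISS | VC []
  [5] addr=0x2db blk=45 s=5: MISS | VC []
  [6] addr=0x3fc blk=63 s=7: L1-HIT | VC []
  [7] addr=0x3f9 blk=63 s=7: L1-HIT | VC []
  [8] addr=0x14e blk=20 s=4: L1-HIT | VC []
  [9] addr=0x3f3 blk=63 s=7: L1-HIT | VC []
  [10] addr=0x140 blk=20 s=4: L1-HIT | VC []
  [11] addr=0x245 blk=36 s=4: MISS | VC [20]
  [12] addr=0x3d3 blk=61 s=5: MISS | VC [20, 45]
  [13] addr=0x3f7 blk=63 s=7: L1-HIT | VC [20, 45]
  [14] addr=0xbe blk=11 s=3: MISS | VC [20, 45, 19]
  [15] addr=0x131 blk=19 s=3: VC-HIT | VC [20, 45, 11]
  [16] addr=0xb3 blk=11 s=3: VC-HIT | VC [20, 45, 19]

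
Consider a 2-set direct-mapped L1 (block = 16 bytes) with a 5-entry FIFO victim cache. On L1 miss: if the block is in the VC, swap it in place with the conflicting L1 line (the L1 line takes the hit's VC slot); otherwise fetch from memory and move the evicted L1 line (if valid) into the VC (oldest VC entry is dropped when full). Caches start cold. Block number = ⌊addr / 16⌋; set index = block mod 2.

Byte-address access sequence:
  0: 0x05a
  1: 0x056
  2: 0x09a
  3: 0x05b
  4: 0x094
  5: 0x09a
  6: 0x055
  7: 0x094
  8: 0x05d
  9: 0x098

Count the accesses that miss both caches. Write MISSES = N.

#0 0x5a→b5/s1 MISS; vc=[]
#1 0x56→b5/s1 L1-HIT; vc=[]
#2 0x9a→b9/s1 MISS; vc=[5]
#3 0x5b→b5/s1 VC-HIT; vc=[9]
#4 0x94→b9/s1 VC-HIT; vc=[5]
#5 0x9a→b9/s1 L1-HIT; vc=[5]
#6 0x55→b5/s1 VC-HIT; vc=[9]
#7 0x94→b9/s1 VC-HIT; vc=[5]
#8 0x5d→b5/s1 VC-HIT; vc=[9]
#9 0x98→b9/s1 VC-HIT; vc=[5]

MISSES = 2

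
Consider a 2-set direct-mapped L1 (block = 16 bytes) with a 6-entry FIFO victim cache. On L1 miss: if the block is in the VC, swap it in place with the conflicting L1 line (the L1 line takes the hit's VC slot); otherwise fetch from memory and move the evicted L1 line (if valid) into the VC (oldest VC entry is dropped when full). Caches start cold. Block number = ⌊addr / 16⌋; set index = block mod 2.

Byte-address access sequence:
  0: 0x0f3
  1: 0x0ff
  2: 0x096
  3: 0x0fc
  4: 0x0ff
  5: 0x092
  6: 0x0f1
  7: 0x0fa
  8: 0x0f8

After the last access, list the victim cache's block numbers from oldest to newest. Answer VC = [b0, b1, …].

  [0] addr=0xf3 blk=15 s=1: MISS | VC []
  [1] addr=0xff blk=15 s=1: L1-HIT | VC []
  [2] addr=0x96 blk=9 s=1: MISS | VC [15]
  [3] addr=0xfc blk=15 s=1: VC-HIT | VC [9]
  [4] addr=0xff blk=15 s=1: L1-HIT | VC [9]
  [5] addr=0x92 blk=9 s=1: VC-HIT | VC [15]
  [6] addr=0xf1 blk=15 s=1: VC-HIT | VC [9]
  [7] addr=0xfa blk=15 s=1: L1-HIT | VC [9]
  [8] addr=0xf8 blk=15 s=1: L1-HIT | VC [9]

VC = [9]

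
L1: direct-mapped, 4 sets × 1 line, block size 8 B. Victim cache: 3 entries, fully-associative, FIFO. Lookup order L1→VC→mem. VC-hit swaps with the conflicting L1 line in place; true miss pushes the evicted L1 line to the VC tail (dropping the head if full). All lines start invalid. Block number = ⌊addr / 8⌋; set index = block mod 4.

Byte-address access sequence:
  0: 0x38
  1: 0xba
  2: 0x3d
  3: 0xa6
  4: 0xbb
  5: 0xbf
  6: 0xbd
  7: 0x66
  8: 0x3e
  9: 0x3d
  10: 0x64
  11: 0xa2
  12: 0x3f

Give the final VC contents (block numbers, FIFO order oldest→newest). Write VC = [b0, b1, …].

0: 0x38 (blk 7, set 3) → MISS  vc=[]
1: 0xba (blk 23, set 3) → MISS  vc=[7]
2: 0x3d (blk 7, set 3) → VC-HIT  vc=[23]
3: 0xa6 (blk 20, set 0) → MISS  vc=[23]
4: 0xbb (blk 23, set 3) → VC-HIT  vc=[7]
5: 0xbf (blk 23, set 3) → L1-HIT  vc=[7]
6: 0xbd (blk 23, set 3) → L1-HIT  vc=[7]
7: 0x66 (blk 12, set 0) → MISS  vc=[7, 20]
8: 0x3e (blk 7, set 3) → VC-HIT  vc=[23, 20]
9: 0x3d (blk 7, set 3) → L1-HIT  vc=[23, 20]
10: 0x64 (blk 12, set 0) → L1-HIT  vc=[23, 20]
11: 0xa2 (blk 20, set 0) → VC-HIT  vc=[23, 12]
12: 0x3f (blk 7, set 3) → L1-HIT  vc=[23, 12]

VC = [23, 12]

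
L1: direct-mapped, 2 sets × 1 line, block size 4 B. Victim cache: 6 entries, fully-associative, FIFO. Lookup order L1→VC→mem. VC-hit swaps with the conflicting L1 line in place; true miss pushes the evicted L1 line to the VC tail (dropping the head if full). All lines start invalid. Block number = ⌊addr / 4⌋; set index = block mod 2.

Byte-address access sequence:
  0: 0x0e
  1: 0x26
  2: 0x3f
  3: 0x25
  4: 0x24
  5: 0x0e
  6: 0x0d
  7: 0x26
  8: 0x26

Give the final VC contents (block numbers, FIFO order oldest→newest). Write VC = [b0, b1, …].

VC = [3, 15]

#0 0xe→b3/s1 MISS; vc=[]
#1 0x26→b9/s1 MISS; vc=[3]
#2 0x3f→b15/s1 MISS; vc=[3,9]
#3 0x25→b9/s1 VC-HIT; vc=[3,15]
#4 0x24→b9/s1 L1-HIT; vc=[3,15]
#5 0xe→b3/s1 VC-HIT; vc=[9,15]
#6 0xd→b3/s1 L1-HIT; vc=[9,15]
#7 0x26→b9/s1 VC-HIT; vc=[3,15]
#8 0x26→b9/s1 L1-HIT; vc=[3,15]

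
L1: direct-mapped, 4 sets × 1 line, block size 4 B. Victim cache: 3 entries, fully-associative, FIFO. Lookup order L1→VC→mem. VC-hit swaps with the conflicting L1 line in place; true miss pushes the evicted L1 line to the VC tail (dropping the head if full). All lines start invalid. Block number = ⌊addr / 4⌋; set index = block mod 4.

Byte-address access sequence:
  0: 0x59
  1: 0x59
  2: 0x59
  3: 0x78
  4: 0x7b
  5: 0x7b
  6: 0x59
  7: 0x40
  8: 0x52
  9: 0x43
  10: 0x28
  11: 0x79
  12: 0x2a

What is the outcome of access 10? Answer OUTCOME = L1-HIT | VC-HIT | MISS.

#0 0x59→b22/s2 MISS; vc=[]
#1 0x59→b22/s2 L1-HIT; vc=[]
#2 0x59→b22/s2 L1-HIT; vc=[]
#3 0x78→b30/s2 MISS; vc=[22]
#4 0x7b→b30/s2 L1-HIT; vc=[22]
#5 0x7b→b30/s2 L1-HIT; vc=[22]
#6 0x59→b22/s2 VC-HIT; vc=[30]
#7 0x40→b16/s0 MISS; vc=[30]
#8 0x52→b20/s0 MISS; vc=[30,16]
#9 0x43→b16/s0 VC-HIT; vc=[30,20]
#10 0x28→b10/s2 MISS; vc=[30,20,22]
#11 0x79→b30/s2 VC-HIT; vc=[10,20,22]
#12 0x2a→b10/s2 VC-HIT; vc=[30,20,22]

OUTCOME = MISS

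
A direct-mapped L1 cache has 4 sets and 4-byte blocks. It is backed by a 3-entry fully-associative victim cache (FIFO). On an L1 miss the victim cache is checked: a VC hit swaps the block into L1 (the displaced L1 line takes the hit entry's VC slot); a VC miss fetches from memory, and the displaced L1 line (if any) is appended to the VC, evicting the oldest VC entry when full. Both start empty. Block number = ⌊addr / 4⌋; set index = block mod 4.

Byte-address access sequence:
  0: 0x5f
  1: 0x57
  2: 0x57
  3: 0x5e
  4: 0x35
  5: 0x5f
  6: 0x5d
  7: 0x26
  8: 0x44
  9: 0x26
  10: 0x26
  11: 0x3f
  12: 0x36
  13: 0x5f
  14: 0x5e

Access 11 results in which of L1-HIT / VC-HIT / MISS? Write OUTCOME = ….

OUTCOME = MISS

  [0] addr=0x5f blk=23 s=3: MISS | VC []
  [1] addr=0x57 blk=21 s=1: MISS | VC []
  [2] addr=0x57 blk=21 s=1: L1-HIT | VC []
  [3] addr=0x5e blk=23 s=3: L1-HIT | VC []
  [4] addr=0x35 blk=13 s=1: MISS | VC [21]
  [5] addr=0x5f blk=23 s=3: L1-HIT | VC [21]
  [6] addr=0x5d blk=23 s=3: L1-HIT | VC [21]
  [7] addr=0x26 blk=9 s=1: MISS | VC [21, 13]
  [8] addr=0x44 blk=17 s=1: MISS | VC [21, 13, 9]
  [9] addr=0x26 blk=9 s=1: VC-HIT | VC [21, 13, 17]
  [10] addr=0x26 blk=9 s=1: L1-HIT | VC [21, 13, 17]
  [11] addr=0x3f blk=15 s=3: MISS | VC [13, 17, 23]
  [12] addr=0x36 blk=13 s=1: VC-HIT | VC [9, 17, 23]
  [13] addr=0x5f blk=23 s=3: VC-HIT | VC [9, 17, 15]
  [14] addr=0x5e blk=23 s=3: L1-HIT | VC [9, 17, 15]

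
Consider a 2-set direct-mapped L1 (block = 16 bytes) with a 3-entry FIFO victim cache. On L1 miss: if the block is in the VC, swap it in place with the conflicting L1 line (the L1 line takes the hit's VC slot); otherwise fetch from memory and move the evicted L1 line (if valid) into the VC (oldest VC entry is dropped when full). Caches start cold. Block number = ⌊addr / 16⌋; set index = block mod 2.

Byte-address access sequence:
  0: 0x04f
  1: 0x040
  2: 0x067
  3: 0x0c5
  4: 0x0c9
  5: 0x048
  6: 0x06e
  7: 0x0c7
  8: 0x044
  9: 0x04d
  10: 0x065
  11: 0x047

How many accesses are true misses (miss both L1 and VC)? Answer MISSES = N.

MISSES = 3

0: 0x4f (blk 4, set 0) → MISS  vc=[]
1: 0x40 (blk 4, set 0) → L1-HIT  vc=[]
2: 0x67 (blk 6, set 0) → MISS  vc=[4]
3: 0xc5 (blk 12, set 0) → MISS  vc=[4, 6]
4: 0xc9 (blk 12, set 0) → L1-HIT  vc=[4, 6]
5: 0x48 (blk 4, set 0) → VC-HIT  vc=[12, 6]
6: 0x6e (blk 6, set 0) → VC-HIT  vc=[12, 4]
7: 0xc7 (blk 12, set 0) → VC-HIT  vc=[6, 4]
8: 0x44 (blk 4, set 0) → VC-HIT  vc=[6, 12]
9: 0x4d (blk 4, set 0) → L1-HIT  vc=[6, 12]
10: 0x65 (blk 6, set 0) → VC-HIT  vc=[4, 12]
11: 0x47 (blk 4, set 0) → VC-HIT  vc=[6, 12]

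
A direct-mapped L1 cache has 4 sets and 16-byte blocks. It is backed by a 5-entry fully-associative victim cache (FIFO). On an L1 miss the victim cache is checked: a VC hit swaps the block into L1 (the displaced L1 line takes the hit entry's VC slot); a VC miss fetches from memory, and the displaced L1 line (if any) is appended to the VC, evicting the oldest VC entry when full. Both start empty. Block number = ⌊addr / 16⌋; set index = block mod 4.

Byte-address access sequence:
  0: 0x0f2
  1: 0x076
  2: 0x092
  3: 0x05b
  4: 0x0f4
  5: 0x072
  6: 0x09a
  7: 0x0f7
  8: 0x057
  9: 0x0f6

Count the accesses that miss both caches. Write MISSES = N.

#0 0xf2→b15/s3 MISS; vc=[]
#1 0x76→b7/s3 MISS; vc=[15]
#2 0x92→b9/s1 MISS; vc=[15]
#3 0x5b→b5/s1 MISS; vc=[15,9]
#4 0xf4→b15/s3 VC-HIT; vc=[7,9]
#5 0x72→b7/s3 VC-HIT; vc=[15,9]
#6 0x9a→b9/s1 VC-HIT; vc=[15,5]
#7 0xf7→b15/s3 VC-HIT; vc=[7,5]
#8 0x57→b5/s1 VC-HIT; vc=[7,9]
#9 0xf6→b15/s3 L1-HIT; vc=[7,9]

MISSES = 4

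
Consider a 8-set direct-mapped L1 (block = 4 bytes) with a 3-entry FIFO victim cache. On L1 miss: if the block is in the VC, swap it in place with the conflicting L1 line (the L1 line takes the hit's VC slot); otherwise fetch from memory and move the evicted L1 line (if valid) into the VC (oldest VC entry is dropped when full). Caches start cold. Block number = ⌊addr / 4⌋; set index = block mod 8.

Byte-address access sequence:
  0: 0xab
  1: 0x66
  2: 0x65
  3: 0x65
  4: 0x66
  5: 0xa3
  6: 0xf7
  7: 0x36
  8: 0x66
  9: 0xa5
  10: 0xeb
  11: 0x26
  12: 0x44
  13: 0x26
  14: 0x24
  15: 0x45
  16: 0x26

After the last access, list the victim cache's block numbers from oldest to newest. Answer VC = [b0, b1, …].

VC = [42, 41, 17]

0: 0xab (blk 42, set 2) → MISS  vc=[]
1: 0x66 (blk 25, set 1) → MISS  vc=[]
2: 0x65 (blk 25, set 1) → L1-HIT  vc=[]
3: 0x65 (blk 25, set 1) → L1-HIT  vc=[]
4: 0x66 (blk 25, set 1) → L1-HIT  vc=[]
5: 0xa3 (blk 40, set 0) → MISS  vc=[]
6: 0xf7 (blk 61, set 5) → MISS  vc=[]
7: 0x36 (blk 13, set 5) → MISS  vc=[61]
8: 0x66 (blk 25, set 1) → L1-HIT  vc=[61]
9: 0xa5 (blk 41, set 1) → MISS  vc=[61, 25]
10: 0xeb (blk 58, set 2) → MISS  vc=[61, 25, 42]
11: 0x26 (blk 9, set 1) → MISS  vc=[25, 42, 41]
12: 0x44 (blk 17, set 1) → MISS  vc=[42, 41, 9]
13: 0x26 (blk 9, set 1) → VC-HIT  vc=[42, 41, 17]
14: 0x24 (blk 9, set 1) → L1-HIT  vc=[42, 41, 17]
15: 0x45 (blk 17, set 1) → VC-HIT  vc=[42, 41, 9]
16: 0x26 (blk 9, set 1) → VC-HIT  vc=[42, 41, 17]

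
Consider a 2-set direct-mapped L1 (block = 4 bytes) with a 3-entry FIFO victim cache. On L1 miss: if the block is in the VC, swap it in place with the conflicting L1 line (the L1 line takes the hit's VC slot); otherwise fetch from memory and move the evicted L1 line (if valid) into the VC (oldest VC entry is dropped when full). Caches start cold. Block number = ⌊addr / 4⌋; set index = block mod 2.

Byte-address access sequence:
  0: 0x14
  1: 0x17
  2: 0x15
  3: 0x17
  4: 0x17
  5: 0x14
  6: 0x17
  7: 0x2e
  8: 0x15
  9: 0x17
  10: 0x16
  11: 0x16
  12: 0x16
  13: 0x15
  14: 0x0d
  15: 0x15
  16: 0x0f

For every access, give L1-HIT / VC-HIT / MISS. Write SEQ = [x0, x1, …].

SEQ = [MISS, L1-HIT, L1-HIT, L1-HIT, L1-HIT, L1-HIT, L1-HIT, MISS, VC-HIT, L1-HIT, L1-HIT, L1-HIT, L1-HIT, L1-HIT, MISS, VC-HIT, VC-HIT]

#0 0x14→b5/s1 MISS; vc=[]
#1 0x17→b5/s1 L1-HIT; vc=[]
#2 0x15→b5/s1 L1-HIT; vc=[]
#3 0x17→b5/s1 L1-HIT; vc=[]
#4 0x17→b5/s1 L1-HIT; vc=[]
#5 0x14→b5/s1 L1-HIT; vc=[]
#6 0x17→b5/s1 L1-HIT; vc=[]
#7 0x2e→b11/s1 MISS; vc=[5]
#8 0x15→b5/s1 VC-HIT; vc=[11]
#9 0x17→b5/s1 L1-HIT; vc=[11]
#10 0x16→b5/s1 L1-HIT; vc=[11]
#11 0x16→b5/s1 L1-HIT; vc=[11]
#12 0x16→b5/s1 L1-HIT; vc=[11]
#13 0x15→b5/s1 L1-HIT; vc=[11]
#14 0xd→b3/s1 MISS; vc=[11,5]
#15 0x15→b5/s1 VC-HIT; vc=[11,3]
#16 0xf→b3/s1 VC-HIT; vc=[11,5]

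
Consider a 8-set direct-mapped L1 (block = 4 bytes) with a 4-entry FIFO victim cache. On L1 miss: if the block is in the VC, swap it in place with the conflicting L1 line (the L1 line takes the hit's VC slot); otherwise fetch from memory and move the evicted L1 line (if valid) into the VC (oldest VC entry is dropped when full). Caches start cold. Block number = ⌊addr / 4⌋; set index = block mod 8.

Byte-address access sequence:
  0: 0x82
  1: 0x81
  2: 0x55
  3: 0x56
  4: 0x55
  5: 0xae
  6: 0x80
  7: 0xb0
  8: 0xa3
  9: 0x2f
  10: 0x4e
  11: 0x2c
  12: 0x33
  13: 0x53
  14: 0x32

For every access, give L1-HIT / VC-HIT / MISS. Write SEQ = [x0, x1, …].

SEQ = [MISS, L1-HIT, MISS, L1-HIT, L1-HIT, MISS, L1-HIT, MISS, MISS, MISS, MISS, VC-HIT, MISS, MISS, VC-HIT]

  [0] addr=0x82 blk=32 s=0: MISS | VC []
  [1] addr=0x81 blk=32 s=0: L1-HIT | VC []
  [2] addr=0x55 blk=21 s=5: MISS | VC []
  [3] addr=0x56 blk=21 s=5: L1-HIT | VC []
  [4] addr=0x55 blk=21 s=5: L1-HIT | VC []
  [5] addr=0xae blk=43 s=3: MISS | VC []
  [6] addr=0x80 blk=32 s=0: L1-HIT | VC []
  [7] addr=0xb0 blk=44 s=4: MISS | VC []
  [8] addr=0xa3 blk=40 s=0: MISS | VC [32]
  [9] addr=0x2f blk=11 s=3: MISS | VC [32, 43]
  [10] addr=0x4e blk=19 s=3: MISS | VC [32, 43, 11]
  [11] addr=0x2c blk=11 s=3: VC-HIT | VC [32, 43, 19]
  [12] addr=0x33 blk=12 s=4: MISS | VC [32, 43, 19, 44]
  [13] addr=0x53 blk=20 s=4: MISS | VC [43, 19, 44, 12]
  [14] addr=0x32 blk=12 s=4: VC-HIT | VC [43, 19, 44, 20]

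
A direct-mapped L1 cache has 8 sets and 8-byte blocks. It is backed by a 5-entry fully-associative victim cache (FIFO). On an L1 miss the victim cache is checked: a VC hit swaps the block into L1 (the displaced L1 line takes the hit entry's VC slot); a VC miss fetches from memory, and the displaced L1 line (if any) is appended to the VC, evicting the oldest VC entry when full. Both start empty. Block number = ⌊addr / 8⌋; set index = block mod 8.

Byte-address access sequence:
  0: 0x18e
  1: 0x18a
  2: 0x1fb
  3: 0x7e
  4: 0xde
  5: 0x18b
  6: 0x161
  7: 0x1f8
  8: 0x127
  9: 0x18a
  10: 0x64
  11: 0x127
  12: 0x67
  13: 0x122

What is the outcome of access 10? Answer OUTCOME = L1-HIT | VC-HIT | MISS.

OUTCOME = MISS

#0 0x18e→b49/s1 MISS; vc=[]
#1 0x18a→b49/s1 L1-HIT; vc=[]
#2 0x1fb→b63/s7 MISS; vc=[]
#3 0x7e→b15/s7 MISS; vc=[63]
#4 0xde→b27/s3 MISS; vc=[63]
#5 0x18b→b49/s1 L1-HIT; vc=[63]
#6 0x161→b44/s4 MISS; vc=[63]
#7 0x1f8→b63/s7 VC-HIT; vc=[15]
#8 0x127→b36/s4 MISS; vc=[15,44]
#9 0x18a→b49/s1 L1-HIT; vc=[15,44]
#10 0x64→b12/s4 MISS; vc=[15,44,36]
#11 0x127→b36/s4 VC-HIT; vc=[15,44,12]
#12 0x67→b12/s4 VC-HIT; vc=[15,44,36]
#13 0x122→b36/s4 VC-HIT; vc=[15,44,12]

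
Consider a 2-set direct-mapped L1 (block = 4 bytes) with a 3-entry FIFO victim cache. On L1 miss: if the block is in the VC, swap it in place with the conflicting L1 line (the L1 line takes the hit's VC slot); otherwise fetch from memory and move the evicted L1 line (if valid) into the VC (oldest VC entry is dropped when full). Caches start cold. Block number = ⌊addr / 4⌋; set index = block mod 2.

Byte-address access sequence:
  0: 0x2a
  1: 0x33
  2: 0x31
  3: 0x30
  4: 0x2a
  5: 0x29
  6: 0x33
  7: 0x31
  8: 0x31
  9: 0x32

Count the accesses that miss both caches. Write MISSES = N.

#0 0x2a→b10/s0 MISS; vc=[]
#1 0x33→b12/s0 MISS; vc=[10]
#2 0x31→b12/s0 L1-HIT; vc=[10]
#3 0x30→b12/s0 L1-HIT; vc=[10]
#4 0x2a→b10/s0 VC-HIT; vc=[12]
#5 0x29→b10/s0 L1-HIT; vc=[12]
#6 0x33→b12/s0 VC-HIT; vc=[10]
#7 0x31→b12/s0 L1-HIT; vc=[10]
#8 0x31→b12/s0 L1-HIT; vc=[10]
#9 0x32→b12/s0 L1-HIT; vc=[10]

MISSES = 2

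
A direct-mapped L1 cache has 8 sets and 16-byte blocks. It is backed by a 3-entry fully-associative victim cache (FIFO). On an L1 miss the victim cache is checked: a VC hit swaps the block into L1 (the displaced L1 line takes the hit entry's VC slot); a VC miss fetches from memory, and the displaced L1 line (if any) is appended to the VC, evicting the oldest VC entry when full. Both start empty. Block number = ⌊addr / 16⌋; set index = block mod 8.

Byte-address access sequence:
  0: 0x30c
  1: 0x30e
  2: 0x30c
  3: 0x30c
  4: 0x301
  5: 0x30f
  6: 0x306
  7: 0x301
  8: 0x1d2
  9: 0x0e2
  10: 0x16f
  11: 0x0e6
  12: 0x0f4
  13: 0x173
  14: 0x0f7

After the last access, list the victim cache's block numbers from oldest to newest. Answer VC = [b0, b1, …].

#0 0x30c→b48/s0 MISS; vc=[]
#1 0x30e→b48/s0 L1-HIT; vc=[]
#2 0x30c→b48/s0 L1-HIT; vc=[]
#3 0x30c→b48/s0 L1-HIT; vc=[]
#4 0x301→b48/s0 L1-HIT; vc=[]
#5 0x30f→b48/s0 L1-HIT; vc=[]
#6 0x306→b48/s0 L1-HIT; vc=[]
#7 0x301→b48/s0 L1-HIT; vc=[]
#8 0x1d2→b29/s5 MISS; vc=[]
#9 0xe2→b14/s6 MISS; vc=[]
#10 0x16f→b22/s6 MISS; vc=[14]
#11 0xe6→b14/s6 VC-HIT; vc=[22]
#12 0xf4→b15/s7 MISS; vc=[22]
#13 0x173→b23/s7 MISS; vc=[22,15]
#14 0xf7→b15/s7 VC-HIT; vc=[22,23]

VC = [22, 23]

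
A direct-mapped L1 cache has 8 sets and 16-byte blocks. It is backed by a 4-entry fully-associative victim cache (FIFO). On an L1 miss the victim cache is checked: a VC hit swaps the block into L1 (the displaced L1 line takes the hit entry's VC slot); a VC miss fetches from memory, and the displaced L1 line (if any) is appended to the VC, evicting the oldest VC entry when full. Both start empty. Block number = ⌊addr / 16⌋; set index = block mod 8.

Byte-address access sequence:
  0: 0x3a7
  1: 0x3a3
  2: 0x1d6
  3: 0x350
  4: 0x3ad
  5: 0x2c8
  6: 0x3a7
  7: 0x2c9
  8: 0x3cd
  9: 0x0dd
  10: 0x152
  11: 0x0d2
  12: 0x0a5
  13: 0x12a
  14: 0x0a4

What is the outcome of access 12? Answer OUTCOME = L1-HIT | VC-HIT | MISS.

OUTCOME = MISS

  [0] addr=0x3a7 blk=58 s=2: MISS | VC []
  [1] addr=0x3a3 blk=58 s=2: L1-HIT | VC []
  [2] addr=0x1d6 blk=29 s=5: MISS | VC []
  [3] addr=0x350 blk=53 s=5: MISS | VC [29]
  [4] addr=0x3ad blk=58 s=2: L1-HIT | VC [29]
  [5] addr=0x2c8 blk=44 s=4: MISS | VC [29]
  [6] addr=0x3a7 blk=58 s=2: L1-HIT | VC [29]
  [7] addr=0x2c9 blk=44 s=4: L1-HIT | VC [29]
  [8] addr=0x3cd blk=60 s=4: MISS | VC [29, 44]
  [9] addr=0xdd blk=13 s=5: MISS | VC [29, 44, 53]
  [10] addr=0x152 blk=21 s=5: MISS | VC [29, 44, 53, 13]
  [11] addr=0xd2 blk=13 s=5: VC-HIT | VC [29, 44, 53, 21]
  [12] addr=0xa5 blk=10 s=2: MISS | VC [44, 53, 21, 58]
  [13] addr=0x12a blk=18 s=2: MISS | VC [53, 21, 58, 10]
  [14] addr=0xa4 blk=10 s=2: VC-HIT | VC [53, 21, 58, 18]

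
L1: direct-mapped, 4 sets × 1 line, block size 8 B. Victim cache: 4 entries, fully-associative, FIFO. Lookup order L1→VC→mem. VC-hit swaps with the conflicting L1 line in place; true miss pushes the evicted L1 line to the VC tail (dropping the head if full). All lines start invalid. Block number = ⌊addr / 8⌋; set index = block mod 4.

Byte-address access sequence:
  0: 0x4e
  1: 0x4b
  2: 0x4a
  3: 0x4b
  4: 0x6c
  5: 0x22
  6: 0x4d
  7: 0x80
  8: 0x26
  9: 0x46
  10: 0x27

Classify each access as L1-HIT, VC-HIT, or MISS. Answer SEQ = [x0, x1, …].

SEQ = [MISS, L1-HIT, L1-HIT, L1-HIT, MISS, MISS, VC-HIT, MISS, VC-HIT, MISS, VC-HIT]

0: 0x4e (blk 9, set 1) → MISS  vc=[]
1: 0x4b (blk 9, set 1) → L1-HIT  vc=[]
2: 0x4a (blk 9, set 1) → L1-HIT  vc=[]
3: 0x4b (blk 9, set 1) → L1-HIT  vc=[]
4: 0x6c (blk 13, set 1) → MISS  vc=[9]
5: 0x22 (blk 4, set 0) → MISS  vc=[9]
6: 0x4d (blk 9, set 1) → VC-HIT  vc=[13]
7: 0x80 (blk 16, set 0) → MISS  vc=[13, 4]
8: 0x26 (blk 4, set 0) → VC-HIT  vc=[13, 16]
9: 0x46 (blk 8, set 0) → MISS  vc=[13, 16, 4]
10: 0x27 (blk 4, set 0) → VC-HIT  vc=[13, 16, 8]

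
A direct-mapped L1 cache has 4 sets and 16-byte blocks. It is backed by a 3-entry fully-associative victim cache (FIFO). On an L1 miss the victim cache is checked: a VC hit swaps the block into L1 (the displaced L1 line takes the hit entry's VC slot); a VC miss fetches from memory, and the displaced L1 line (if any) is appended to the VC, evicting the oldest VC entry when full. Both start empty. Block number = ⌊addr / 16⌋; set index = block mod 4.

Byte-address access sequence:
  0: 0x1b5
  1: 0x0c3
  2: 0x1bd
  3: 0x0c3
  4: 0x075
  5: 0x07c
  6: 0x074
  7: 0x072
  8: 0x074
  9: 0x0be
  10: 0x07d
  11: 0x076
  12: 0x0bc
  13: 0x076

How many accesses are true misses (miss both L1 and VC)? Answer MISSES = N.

#0 0x1b5→b27/s3 MISS; vc=[]
#1 0xc3→b12/s0 MISS; vc=[]
#2 0x1bd→b27/s3 L1-HIT; vc=[]
#3 0xc3→b12/s0 L1-HIT; vc=[]
#4 0x75→b7/s3 MISS; vc=[27]
#5 0x7c→b7/s3 L1-HIT; vc=[27]
#6 0x74→b7/s3 L1-HIT; vc=[27]
#7 0x72→b7/s3 L1-HIT; vc=[27]
#8 0x74→b7/s3 L1-HIT; vc=[27]
#9 0xbe→b11/s3 MISS; vc=[27,7]
#10 0x7d→b7/s3 VC-HIT; vc=[27,11]
#11 0x76→b7/s3 L1-HIT; vc=[27,11]
#12 0xbc→b11/s3 VC-HIT; vc=[27,7]
#13 0x76→b7/s3 VC-HIT; vc=[27,11]

MISSES = 4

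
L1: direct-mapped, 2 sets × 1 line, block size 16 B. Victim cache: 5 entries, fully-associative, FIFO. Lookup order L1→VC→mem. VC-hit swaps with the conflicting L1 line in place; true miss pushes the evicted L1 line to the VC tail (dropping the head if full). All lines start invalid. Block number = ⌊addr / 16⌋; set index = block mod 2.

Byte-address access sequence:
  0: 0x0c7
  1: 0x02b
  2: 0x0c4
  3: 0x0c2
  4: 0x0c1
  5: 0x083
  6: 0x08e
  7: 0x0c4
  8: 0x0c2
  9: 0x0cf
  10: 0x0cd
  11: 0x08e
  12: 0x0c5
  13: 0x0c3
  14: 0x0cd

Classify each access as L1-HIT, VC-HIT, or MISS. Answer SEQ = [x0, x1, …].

SEQ = [MISS, MISS, VC-HIT, L1-HIT, L1-HIT, MISS, L1-HIT, VC-HIT, L1-HIT, L1-HIT, L1-HIT, VC-HIT, VC-HIT, L1-HIT, L1-HIT]

0: 0xc7 (blk 12, set 0) → MISS  vc=[]
1: 0x2b (blk 2, set 0) → MISS  vc=[12]
2: 0xc4 (blk 12, set 0) → VC-HIT  vc=[2]
3: 0xc2 (blk 12, set 0) → L1-HIT  vc=[2]
4: 0xc1 (blk 12, set 0) → L1-HIT  vc=[2]
5: 0x83 (blk 8, set 0) → MISS  vc=[2, 12]
6: 0x8e (blk 8, set 0) → L1-HIT  vc=[2, 12]
7: 0xc4 (blk 12, set 0) → VC-HIT  vc=[2, 8]
8: 0xc2 (blk 12, set 0) → L1-HIT  vc=[2, 8]
9: 0xcf (blk 12, set 0) → L1-HIT  vc=[2, 8]
10: 0xcd (blk 12, set 0) → L1-HIT  vc=[2, 8]
11: 0x8e (blk 8, set 0) → VC-HIT  vc=[2, 12]
12: 0xc5 (blk 12, set 0) → VC-HIT  vc=[2, 8]
13: 0xc3 (blk 12, set 0) → L1-HIT  vc=[2, 8]
14: 0xcd (blk 12, set 0) → L1-HIT  vc=[2, 8]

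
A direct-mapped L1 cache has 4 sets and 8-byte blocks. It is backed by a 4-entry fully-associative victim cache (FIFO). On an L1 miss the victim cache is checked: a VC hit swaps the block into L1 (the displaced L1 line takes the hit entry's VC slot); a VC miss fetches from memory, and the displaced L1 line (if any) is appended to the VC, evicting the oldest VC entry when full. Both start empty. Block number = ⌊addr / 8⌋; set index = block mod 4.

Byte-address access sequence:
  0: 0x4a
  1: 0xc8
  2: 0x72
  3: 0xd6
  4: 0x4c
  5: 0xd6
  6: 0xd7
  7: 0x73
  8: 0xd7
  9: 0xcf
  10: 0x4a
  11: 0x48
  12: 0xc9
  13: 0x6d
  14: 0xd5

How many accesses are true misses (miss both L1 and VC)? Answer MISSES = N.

#0 0x4a→b9/s1 MISS; vc=[]
#1 0xc8→b25/s1 MISS; vc=[9]
#2 0x72→b14/s2 MISS; vc=[9]
#3 0xd6→b26/s2 MISS; vc=[9,14]
#4 0x4c→b9/s1 VC-HIT; vc=[25,14]
#5 0xd6→b26/s2 L1-HIT; vc=[25,14]
#6 0xd7→b26/s2 L1-HIT; vc=[25,14]
#7 0x73→b14/s2 VC-HIT; vc=[25,26]
#8 0xd7→b26/s2 VC-HIT; vc=[25,14]
#9 0xcf→b25/s1 VC-HIT; vc=[9,14]
#10 0x4a→b9/s1 VC-HIT; vc=[25,14]
#11 0x48→b9/s1 L1-HIT; vc=[25,14]
#12 0xc9→b25/s1 VC-HIT; vc=[9,14]
#13 0x6d→b13/s1 MISS; vc=[9,14,25]
#14 0xd5→b26/s2 L1-HIT; vc=[9,14,25]

MISSES = 5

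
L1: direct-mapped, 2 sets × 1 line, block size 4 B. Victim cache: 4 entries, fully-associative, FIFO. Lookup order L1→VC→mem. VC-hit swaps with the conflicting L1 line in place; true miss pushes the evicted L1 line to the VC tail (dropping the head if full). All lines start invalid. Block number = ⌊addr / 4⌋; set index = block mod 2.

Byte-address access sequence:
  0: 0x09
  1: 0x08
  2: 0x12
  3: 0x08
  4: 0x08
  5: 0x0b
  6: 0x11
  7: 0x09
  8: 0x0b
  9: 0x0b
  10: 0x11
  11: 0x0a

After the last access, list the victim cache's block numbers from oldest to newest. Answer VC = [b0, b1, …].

  [0] addr=0x9 blk=2 s=0: MISS | VC []
  [1] addr=0x8 blk=2 s=0: L1-HIT | VC []
  [2] addr=0x12 blk=4 s=0: MISS | VC [2]
  [3] addr=0x8 blk=2 s=0: VC-HIT | VC [4]
  [4] addr=0x8 blk=2 s=0: L1-HIT | VC [4]
  [5] addr=0xb blk=2 s=0: L1-HIT | VC [4]
  [6] addr=0x11 blk=4 s=0: VC-HIT | VC [2]
  [7] addr=0x9 blk=2 s=0: VC-HIT | VC [4]
  [8] addr=0xb blk=2 s=0: L1-HIT | VC [4]
  [9] addr=0xb blk=2 s=0: L1-HIT | VC [4]
  [10] addr=0x11 blk=4 s=0: VC-HIT | VC [2]
  [11] addr=0xa blk=2 s=0: VC-HIT | VC [4]

VC = [4]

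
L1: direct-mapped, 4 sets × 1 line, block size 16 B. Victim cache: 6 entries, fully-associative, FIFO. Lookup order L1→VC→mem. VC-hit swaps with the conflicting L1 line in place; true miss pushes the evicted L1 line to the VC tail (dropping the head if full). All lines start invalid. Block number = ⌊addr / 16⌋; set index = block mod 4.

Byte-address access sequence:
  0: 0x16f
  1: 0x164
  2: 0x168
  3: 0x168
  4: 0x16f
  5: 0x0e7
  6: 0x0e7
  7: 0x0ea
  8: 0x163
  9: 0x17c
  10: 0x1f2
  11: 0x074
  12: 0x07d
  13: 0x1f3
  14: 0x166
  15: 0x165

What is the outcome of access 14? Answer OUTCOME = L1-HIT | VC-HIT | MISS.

OUTCOME = L1-HIT

0: 0x16f (blk 22, set 2) → MISS  vc=[]
1: 0x164 (blk 22, set 2) → L1-HIT  vc=[]
2: 0x168 (blk 22, set 2) → L1-HIT  vc=[]
3: 0x168 (blk 22, set 2) → L1-HIT  vc=[]
4: 0x16f (blk 22, set 2) → L1-HIT  vc=[]
5: 0xe7 (blk 14, set 2) → MISS  vc=[22]
6: 0xe7 (blk 14, set 2) → L1-HIT  vc=[22]
7: 0xea (blk 14, set 2) → L1-HIT  vc=[22]
8: 0x163 (blk 22, set 2) → VC-HIT  vc=[14]
9: 0x17c (blk 23, set 3) → MISS  vc=[14]
10: 0x1f2 (blk 31, set 3) → MISS  vc=[14, 23]
11: 0x74 (blk 7, set 3) → MISS  vc=[14, 23, 31]
12: 0x7d (blk 7, set 3) → L1-HIT  vc=[14, 23, 31]
13: 0x1f3 (blk 31, set 3) → VC-HIT  vc=[14, 23, 7]
14: 0x166 (blk 22, set 2) → L1-HIT  vc=[14, 23, 7]
15: 0x165 (blk 22, set 2) → L1-HIT  vc=[14, 23, 7]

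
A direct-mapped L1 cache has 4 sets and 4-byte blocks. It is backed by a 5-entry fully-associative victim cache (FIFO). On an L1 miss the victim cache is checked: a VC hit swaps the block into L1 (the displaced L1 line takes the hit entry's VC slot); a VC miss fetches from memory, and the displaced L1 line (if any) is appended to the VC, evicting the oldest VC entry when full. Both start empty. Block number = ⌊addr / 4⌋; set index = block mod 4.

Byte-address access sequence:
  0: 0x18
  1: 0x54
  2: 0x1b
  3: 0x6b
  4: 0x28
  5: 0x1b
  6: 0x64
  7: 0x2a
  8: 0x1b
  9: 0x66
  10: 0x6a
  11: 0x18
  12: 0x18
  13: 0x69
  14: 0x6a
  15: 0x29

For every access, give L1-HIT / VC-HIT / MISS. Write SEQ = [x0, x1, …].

#0 0x18→b6/s2 MISS; vc=[]
#1 0x54→b21/s1 MISS; vc=[]
#2 0x1b→b6/s2 L1-HIT; vc=[]
#3 0x6b→b26/s2 MISS; vc=[6]
#4 0x28→b10/s2 MISS; vc=[6,26]
#5 0x1b→b6/s2 VC-HIT; vc=[10,26]
#6 0x64→b25/s1 MISS; vc=[10,26,21]
#7 0x2a→b10/s2 VC-HIT; vc=[6,26,21]
#8 0x1b→b6/s2 VC-HIT; vc=[10,26,21]
#9 0x66→b25/s1 L1-HIT; vc=[10,26,21]
#10 0x6a→b26/s2 VC-HIT; vc=[10,6,21]
#11 0x18→b6/s2 VC-HIT; vc=[10,26,21]
#12 0x18→b6/s2 L1-HIT; vc=[10,26,21]
#13 0x69→b26/s2 VC-HIT; vc=[10,6,21]
#14 0x6a→b26/s2 L1-HIT; vc=[10,6,21]
#15 0x29→b10/s2 VC-HIT; vc=[26,6,21]

SEQ = [MISS, MISS, L1-HIT, MISS, MISS, VC-HIT, MISS, VC-HIT, VC-HIT, L1-HIT, VC-HIT, VC-HIT, L1-HIT, VC-HIT, L1-HIT, VC-HIT]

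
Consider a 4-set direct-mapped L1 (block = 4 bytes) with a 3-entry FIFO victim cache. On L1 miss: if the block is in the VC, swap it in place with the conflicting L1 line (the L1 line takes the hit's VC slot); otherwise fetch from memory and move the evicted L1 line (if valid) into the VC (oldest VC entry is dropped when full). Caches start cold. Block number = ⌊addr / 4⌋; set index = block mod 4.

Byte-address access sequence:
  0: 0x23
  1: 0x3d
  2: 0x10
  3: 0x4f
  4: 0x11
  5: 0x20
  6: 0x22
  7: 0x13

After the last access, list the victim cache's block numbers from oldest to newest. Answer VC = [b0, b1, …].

0: 0x23 (blk 8, set 0) → MISS  vc=[]
1: 0x3d (blk 15, set 3) → MISS  vc=[]
2: 0x10 (blk 4, set 0) → MISS  vc=[8]
3: 0x4f (blk 19, set 3) → MISS  vc=[8, 15]
4: 0x11 (blk 4, set 0) → L1-HIT  vc=[8, 15]
5: 0x20 (blk 8, set 0) → VC-HIT  vc=[4, 15]
6: 0x22 (blk 8, set 0) → L1-HIT  vc=[4, 15]
7: 0x13 (blk 4, set 0) → VC-HIT  vc=[8, 15]

VC = [8, 15]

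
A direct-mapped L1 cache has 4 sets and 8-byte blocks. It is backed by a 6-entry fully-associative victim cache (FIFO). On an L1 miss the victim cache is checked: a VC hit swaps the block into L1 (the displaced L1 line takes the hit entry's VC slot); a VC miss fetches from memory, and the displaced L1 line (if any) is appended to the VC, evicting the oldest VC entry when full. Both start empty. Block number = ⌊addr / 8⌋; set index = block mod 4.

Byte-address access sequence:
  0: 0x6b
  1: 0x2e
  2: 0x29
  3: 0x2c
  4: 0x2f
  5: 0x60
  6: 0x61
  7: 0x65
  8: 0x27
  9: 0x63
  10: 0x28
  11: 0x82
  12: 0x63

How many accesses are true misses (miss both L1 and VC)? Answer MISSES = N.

MISSES = 5

  [0] addr=0x6b blk=13 s=1: MISS | VC []
  [1] addr=0x2e blk=5 s=1: MISS | VC [13]
  [2] addr=0x29 blk=5 s=1: L1-HIT | VC [13]
  [3] addr=0x2c blk=5 s=1: L1-HIT | VC [13]
  [4] addr=0x2f blk=5 s=1: L1-HIT | VC [13]
  [5] addr=0x60 blk=12 s=0: MISS | VC [13]
  [6] addr=0x61 blk=12 s=0: L1-HIT | VC [13]
  [7] addr=0x65 blk=12 s=0: L1-HIT | VC [13]
  [8] addr=0x27 blk=4 s=0: MISS | VC [13, 12]
  [9] addr=0x63 blk=12 s=0: VC-HIT | VC [13, 4]
  [10] addr=0x28 blk=5 s=1: L1-HIT | VC [13, 4]
  [11] addr=0x82 blk=16 s=0: MISS | VC [13, 4, 12]
  [12] addr=0x63 blk=12 s=0: VC-HIT | VC [13, 4, 16]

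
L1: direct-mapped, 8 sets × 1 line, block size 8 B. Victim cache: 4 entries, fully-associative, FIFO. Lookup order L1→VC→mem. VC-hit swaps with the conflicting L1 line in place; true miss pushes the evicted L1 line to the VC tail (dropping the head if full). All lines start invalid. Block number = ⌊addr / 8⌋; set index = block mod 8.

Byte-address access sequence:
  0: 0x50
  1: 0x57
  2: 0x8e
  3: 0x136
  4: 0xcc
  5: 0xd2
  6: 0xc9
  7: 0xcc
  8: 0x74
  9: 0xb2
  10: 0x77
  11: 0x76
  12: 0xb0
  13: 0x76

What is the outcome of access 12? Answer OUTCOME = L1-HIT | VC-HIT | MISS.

OUTCOME = VC-HIT

#0 0x50→b10/s2 MISS; vc=[]
#1 0x57→b10/s2 L1-HIT; vc=[]
#2 0x8e→b17/s1 MISS; vc=[]
#3 0x136→b38/s6 MISS; vc=[]
#4 0xcc→b25/s1 MISS; vc=[17]
#5 0xd2→b26/s2 MISS; vc=[17,10]
#6 0xc9→b25/s1 L1-HIT; vc=[17,10]
#7 0xcc→b25/s1 L1-HIT; vc=[17,10]
#8 0x74→b14/s6 MISS; vc=[17,10,38]
#9 0xb2→b22/s6 MISS; vc=[17,10,38,14]
#10 0x77→b14/s6 VC-HIT; vc=[17,10,38,22]
#11 0x76→b14/s6 L1-HIT; vc=[17,10,38,22]
#12 0xb0→b22/s6 VC-HIT; vc=[17,10,38,14]
#13 0x76→b14/s6 VC-HIT; vc=[17,10,38,22]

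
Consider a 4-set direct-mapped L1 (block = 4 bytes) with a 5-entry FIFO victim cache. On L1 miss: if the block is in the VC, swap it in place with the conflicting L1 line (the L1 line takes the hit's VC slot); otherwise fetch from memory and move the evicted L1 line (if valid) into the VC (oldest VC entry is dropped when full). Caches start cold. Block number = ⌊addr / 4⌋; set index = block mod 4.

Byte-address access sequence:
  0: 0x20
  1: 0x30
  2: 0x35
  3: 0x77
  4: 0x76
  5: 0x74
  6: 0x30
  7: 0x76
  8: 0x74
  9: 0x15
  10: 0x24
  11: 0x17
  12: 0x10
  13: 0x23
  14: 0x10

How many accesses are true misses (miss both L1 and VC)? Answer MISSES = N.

  [0] addr=0x20 blk=8 s=0: MISS | VC []
  [1] addr=0x30 blk=12 s=0: MISS | VC [8]
  [2] addr=0x35 blk=13 s=1: MISS | VC [8]
  [3] addr=0x77 blk=29 s=1: MISS | VC [8, 13]
  [4] addr=0x76 blk=29 s=1: L1-HIT | VC [8, 13]
  [5] addr=0x74 blk=29 s=1: L1-HIT | VC [8, 13]
  [6] addr=0x30 blk=12 s=0: L1-HIT | VC [8, 13]
  [7] addr=0x76 blk=29 s=1: L1-HIT | VC [8, 13]
  [8] addr=0x74 blk=29 s=1: L1-HIT | VC [8, 13]
  [9] addr=0x15 blk=5 s=1: MISS | VC [8, 13, 29]
  [10] addr=0x24 blk=9 s=1: MISS | VC [8, 13, 29, 5]
  [11] addr=0x17 blk=5 s=1: VC-HIT | VC [8, 13, 29, 9]
  [12] addr=0x10 blk=4 s=0: MISS | VC [8, 13, 29, 9, 12]
  [13] addr=0x23 blk=8 s=0: VC-HIT | VC [4, 13, 29, 9, 12]
  [14] addr=0x10 blk=4 s=0: VC-HIT | VC [8, 13, 29, 9, 12]

MISSES = 7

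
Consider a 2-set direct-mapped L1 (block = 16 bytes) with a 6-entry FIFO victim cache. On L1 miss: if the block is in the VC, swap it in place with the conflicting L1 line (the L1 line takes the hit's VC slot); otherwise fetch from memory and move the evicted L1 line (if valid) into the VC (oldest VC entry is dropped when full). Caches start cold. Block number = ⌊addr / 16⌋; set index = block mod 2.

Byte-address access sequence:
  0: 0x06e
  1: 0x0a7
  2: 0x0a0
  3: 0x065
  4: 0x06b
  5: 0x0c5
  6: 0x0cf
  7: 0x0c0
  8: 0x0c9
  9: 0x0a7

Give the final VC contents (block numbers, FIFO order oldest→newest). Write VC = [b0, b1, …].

VC = [12, 6]

#0 0x6e→b6/s0 MISS; vc=[]
#1 0xa7→b10/s0 MISS; vc=[6]
#2 0xa0→b10/s0 L1-HIT; vc=[6]
#3 0x65→b6/s0 VC-HIT; vc=[10]
#4 0x6b→b6/s0 L1-HIT; vc=[10]
#5 0xc5→b12/s0 MISS; vc=[10,6]
#6 0xcf→b12/s0 L1-HIT; vc=[10,6]
#7 0xc0→b12/s0 L1-HIT; vc=[10,6]
#8 0xc9→b12/s0 L1-HIT; vc=[10,6]
#9 0xa7→b10/s0 VC-HIT; vc=[12,6]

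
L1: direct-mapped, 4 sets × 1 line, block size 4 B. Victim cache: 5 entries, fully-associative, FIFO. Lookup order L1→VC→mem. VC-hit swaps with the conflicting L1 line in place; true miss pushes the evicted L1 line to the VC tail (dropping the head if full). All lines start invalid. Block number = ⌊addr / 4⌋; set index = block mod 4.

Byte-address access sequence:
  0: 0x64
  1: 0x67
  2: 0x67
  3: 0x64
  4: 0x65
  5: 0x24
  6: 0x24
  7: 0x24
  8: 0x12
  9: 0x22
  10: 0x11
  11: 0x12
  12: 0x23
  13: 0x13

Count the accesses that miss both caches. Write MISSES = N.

  [0] addr=0x64 blk=25 s=1: MISS | VC []
  [1] addr=0x67 blk=25 s=1: L1-HIT | VC []
  [2] addr=0x67 blk=25 s=1: L1-HIT | VC []
  [3] addr=0x64 blk=25 s=1: L1-HIT | VC []
  [4] addr=0x65 blk=25 s=1: L1-HIT | VC []
  [5] addr=0x24 blk=9 s=1: MISS | VC [25]
  [6] addr=0x24 blk=9 s=1: L1-HIT | VC [25]
  [7] addr=0x24 blk=9 s=1: L1-HIT | VC [25]
  [8] addr=0x12 blk=4 s=0: MISS | VC [25]
  [9] addr=0x22 blk=8 s=0: MISS | VC [25, 4]
  [10] addr=0x11 blk=4 s=0: VC-HIT | VC [25, 8]
  [11] addr=0x12 blk=4 s=0: L1-HIT | VC [25, 8]
  [12] addr=0x23 blk=8 s=0: VC-HIT | VC [25, 4]
  [13] addr=0x13 blk=4 s=0: VC-HIT | VC [25, 8]

MISSES = 4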